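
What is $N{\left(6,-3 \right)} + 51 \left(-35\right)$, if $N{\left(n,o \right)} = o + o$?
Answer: $-1791$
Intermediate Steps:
$N{\left(n,o \right)} = 2 o$
$N{\left(6,-3 \right)} + 51 \left(-35\right) = 2 \left(-3\right) + 51 \left(-35\right) = -6 - 1785 = -1791$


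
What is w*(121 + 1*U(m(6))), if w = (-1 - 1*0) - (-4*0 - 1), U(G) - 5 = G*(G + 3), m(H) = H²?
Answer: 0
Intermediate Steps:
U(G) = 5 + G*(3 + G) (U(G) = 5 + G*(G + 3) = 5 + G*(3 + G))
w = 0 (w = (-1 + 0) - (0 - 1) = -1 - 1*(-1) = -1 + 1 = 0)
w*(121 + 1*U(m(6))) = 0*(121 + 1*(5 + (6²)² + 3*6²)) = 0*(121 + 1*(5 + 36² + 3*36)) = 0*(121 + 1*(5 + 1296 + 108)) = 0*(121 + 1*1409) = 0*(121 + 1409) = 0*1530 = 0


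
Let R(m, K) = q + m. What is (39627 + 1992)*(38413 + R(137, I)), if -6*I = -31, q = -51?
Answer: 1602289881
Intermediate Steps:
I = 31/6 (I = -⅙*(-31) = 31/6 ≈ 5.1667)
R(m, K) = -51 + m
(39627 + 1992)*(38413 + R(137, I)) = (39627 + 1992)*(38413 + (-51 + 137)) = 41619*(38413 + 86) = 41619*38499 = 1602289881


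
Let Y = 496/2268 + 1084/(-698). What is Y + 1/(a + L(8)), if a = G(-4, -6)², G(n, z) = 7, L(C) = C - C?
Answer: -1819997/1385181 ≈ -1.3139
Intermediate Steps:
L(C) = 0
a = 49 (a = 7² = 49)
Y = -264038/197883 (Y = 496*(1/2268) + 1084*(-1/698) = 124/567 - 542/349 = -264038/197883 ≈ -1.3343)
Y + 1/(a + L(8)) = -264038/197883 + 1/(49 + 0) = -264038/197883 + 1/49 = -1819997/1385181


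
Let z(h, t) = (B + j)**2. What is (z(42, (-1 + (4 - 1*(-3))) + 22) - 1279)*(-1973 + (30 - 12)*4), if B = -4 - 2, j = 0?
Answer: 2362943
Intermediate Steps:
B = -6
z(h, t) = 36 (z(h, t) = (-6 + 0)**2 = (-6)**2 = 36)
(z(42, (-1 + (4 - 1*(-3))) + 22) - 1279)*(-1973 + (30 - 12)*4) = (36 - 1279)*(-1973 + (30 - 12)*4) = -1243*(-1973 + 18*4) = -1243*(-1973 + 72) = -1243*(-1901) = 2362943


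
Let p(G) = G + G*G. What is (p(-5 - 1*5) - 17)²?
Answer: 5329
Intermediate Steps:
p(G) = G + G²
(p(-5 - 1*5) - 17)² = ((-5 - 1*5)*(1 + (-5 - 1*5)) - 17)² = ((-5 - 5)*(1 + (-5 - 5)) - 17)² = (-10*(1 - 10) - 17)² = (-10*(-9) - 17)² = (90 - 17)² = 73² = 5329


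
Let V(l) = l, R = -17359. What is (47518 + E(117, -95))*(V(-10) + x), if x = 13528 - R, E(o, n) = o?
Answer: 1470825895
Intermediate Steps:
x = 30887 (x = 13528 - 1*(-17359) = 13528 + 17359 = 30887)
(47518 + E(117, -95))*(V(-10) + x) = (47518 + 117)*(-10 + 30887) = 47635*30877 = 1470825895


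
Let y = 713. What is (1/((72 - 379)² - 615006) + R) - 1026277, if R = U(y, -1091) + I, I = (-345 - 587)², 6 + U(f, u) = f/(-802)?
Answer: -65846197646669/417647114 ≈ -1.5766e+5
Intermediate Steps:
U(f, u) = -6 - f/802 (U(f, u) = -6 + f/(-802) = -6 + f*(-1/802) = -6 - f/802)
I = 868624 (I = (-932)² = 868624)
R = 696630923/802 (R = (-6 - 1/802*713) + 868624 = (-6 - 713/802) + 868624 = -5525/802 + 868624 = 696630923/802 ≈ 8.6862e+5)
(1/((72 - 379)² - 615006) + R) - 1026277 = (1/((72 - 379)² - 615006) + 696630923/802) - 1026277 = (1/((-307)² - 615006) + 696630923/802) - 1026277 = (1/(94249 - 615006) + 696630923/802) - 1026277 = (1/(-520757) + 696630923/802) - 1026277 = (-1/520757 + 696630923/802) - 1026277 = 362775429567909/417647114 - 1026277 = -65846197646669/417647114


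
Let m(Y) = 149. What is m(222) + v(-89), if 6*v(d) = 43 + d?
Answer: 424/3 ≈ 141.33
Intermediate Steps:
v(d) = 43/6 + d/6 (v(d) = (43 + d)/6 = 43/6 + d/6)
m(222) + v(-89) = 149 + (43/6 + (⅙)*(-89)) = 149 + (43/6 - 89/6) = 149 - 23/3 = 424/3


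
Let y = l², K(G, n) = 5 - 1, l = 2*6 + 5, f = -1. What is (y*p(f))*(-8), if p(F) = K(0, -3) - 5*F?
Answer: -20808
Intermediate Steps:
l = 17 (l = 12 + 5 = 17)
K(G, n) = 4
y = 289 (y = 17² = 289)
p(F) = 4 - 5*F
(y*p(f))*(-8) = (289*(4 - 5*(-1)))*(-8) = (289*(4 + 5))*(-8) = (289*9)*(-8) = 2601*(-8) = -20808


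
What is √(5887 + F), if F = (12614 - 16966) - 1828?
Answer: I*√293 ≈ 17.117*I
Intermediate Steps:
F = -6180 (F = -4352 - 1828 = -6180)
√(5887 + F) = √(5887 - 6180) = √(-293) = I*√293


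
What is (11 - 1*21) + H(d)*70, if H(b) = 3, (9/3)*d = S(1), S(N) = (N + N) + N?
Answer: 200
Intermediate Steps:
S(N) = 3*N (S(N) = 2*N + N = 3*N)
d = 1 (d = (3*1)/3 = (⅓)*3 = 1)
(11 - 1*21) + H(d)*70 = (11 - 1*21) + 3*70 = (11 - 21) + 210 = -10 + 210 = 200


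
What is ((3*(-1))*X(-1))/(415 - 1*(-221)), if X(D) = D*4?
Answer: 1/53 ≈ 0.018868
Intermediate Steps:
X(D) = 4*D
((3*(-1))*X(-1))/(415 - 1*(-221)) = ((3*(-1))*(4*(-1)))/(415 - 1*(-221)) = (-3*(-4))/(415 + 221) = 12/636 = 12*(1/636) = 1/53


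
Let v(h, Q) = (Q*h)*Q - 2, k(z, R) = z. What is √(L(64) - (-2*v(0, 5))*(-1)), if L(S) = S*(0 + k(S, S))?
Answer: 10*√41 ≈ 64.031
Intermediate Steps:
v(h, Q) = -2 + h*Q² (v(h, Q) = h*Q² - 2 = -2 + h*Q²)
L(S) = S² (L(S) = S*(0 + S) = S*S = S²)
√(L(64) - (-2*v(0, 5))*(-1)) = √(64² - (-2*(-2 + 0*5²))*(-1)) = √(4096 - (-2*(-2 + 0*25))*(-1)) = √(4096 - (-2*(-2 + 0))*(-1)) = √(4096 - (-2*(-2))*(-1)) = √(4096 - 4*(-1)) = √(4096 - 1*(-4)) = √(4096 + 4) = √4100 = 10*√41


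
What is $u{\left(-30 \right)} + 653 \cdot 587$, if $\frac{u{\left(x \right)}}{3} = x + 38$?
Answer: $383335$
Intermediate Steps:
$u{\left(x \right)} = 114 + 3 x$ ($u{\left(x \right)} = 3 \left(x + 38\right) = 3 \left(38 + x\right) = 114 + 3 x$)
$u{\left(-30 \right)} + 653 \cdot 587 = \left(114 + 3 \left(-30\right)\right) + 653 \cdot 587 = \left(114 - 90\right) + 383311 = 24 + 383311 = 383335$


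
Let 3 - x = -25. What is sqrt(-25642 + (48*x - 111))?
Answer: I*sqrt(24409) ≈ 156.23*I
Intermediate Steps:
x = 28 (x = 3 - 1*(-25) = 3 + 25 = 28)
sqrt(-25642 + (48*x - 111)) = sqrt(-25642 + (48*28 - 111)) = sqrt(-25642 + (1344 - 111)) = sqrt(-25642 + 1233) = sqrt(-24409) = I*sqrt(24409)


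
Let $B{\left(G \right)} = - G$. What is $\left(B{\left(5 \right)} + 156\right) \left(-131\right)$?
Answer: $-19781$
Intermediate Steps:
$\left(B{\left(5 \right)} + 156\right) \left(-131\right) = \left(\left(-1\right) 5 + 156\right) \left(-131\right) = \left(-5 + 156\right) \left(-131\right) = 151 \left(-131\right) = -19781$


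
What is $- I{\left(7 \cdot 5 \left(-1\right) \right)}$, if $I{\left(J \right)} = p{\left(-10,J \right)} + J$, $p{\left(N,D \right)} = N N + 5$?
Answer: $-70$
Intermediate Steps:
$p{\left(N,D \right)} = 5 + N^{2}$ ($p{\left(N,D \right)} = N^{2} + 5 = 5 + N^{2}$)
$I{\left(J \right)} = 105 + J$ ($I{\left(J \right)} = \left(5 + \left(-10\right)^{2}\right) + J = \left(5 + 100\right) + J = 105 + J$)
$- I{\left(7 \cdot 5 \left(-1\right) \right)} = - (105 + 7 \cdot 5 \left(-1\right)) = - (105 + 35 \left(-1\right)) = - (105 - 35) = \left(-1\right) 70 = -70$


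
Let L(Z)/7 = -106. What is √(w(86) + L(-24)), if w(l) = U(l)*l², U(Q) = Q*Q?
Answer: 3*√6077786 ≈ 7396.0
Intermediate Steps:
U(Q) = Q²
L(Z) = -742 (L(Z) = 7*(-106) = -742)
w(l) = l⁴ (w(l) = l²*l² = l⁴)
√(w(86) + L(-24)) = √(86⁴ - 742) = √(54700816 - 742) = √54700074 = 3*√6077786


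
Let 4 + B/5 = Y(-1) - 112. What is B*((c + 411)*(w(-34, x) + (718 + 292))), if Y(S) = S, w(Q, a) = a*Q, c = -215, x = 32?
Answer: 8943480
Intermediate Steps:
w(Q, a) = Q*a
B = -585 (B = -20 + 5*(-1 - 112) = -20 + 5*(-113) = -20 - 565 = -585)
B*((c + 411)*(w(-34, x) + (718 + 292))) = -585*(-215 + 411)*(-34*32 + (718 + 292)) = -114660*(-1088 + 1010) = -114660*(-78) = -585*(-15288) = 8943480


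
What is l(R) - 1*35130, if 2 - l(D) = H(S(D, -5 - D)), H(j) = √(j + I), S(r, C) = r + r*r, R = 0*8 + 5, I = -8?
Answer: -35128 - √22 ≈ -35133.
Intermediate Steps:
R = 5 (R = 0 + 5 = 5)
S(r, C) = r + r²
H(j) = √(-8 + j) (H(j) = √(j - 8) = √(-8 + j))
l(D) = 2 - √(-8 + D*(1 + D))
l(R) - 1*35130 = (2 - √(-8 + 5*(1 + 5))) - 1*35130 = (2 - √(-8 + 5*6)) - 35130 = (2 - √(-8 + 30)) - 35130 = (2 - √22) - 35130 = -35128 - √22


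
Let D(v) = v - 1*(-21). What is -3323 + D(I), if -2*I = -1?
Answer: -6603/2 ≈ -3301.5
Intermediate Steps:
I = ½ (I = -½*(-1) = ½ ≈ 0.50000)
D(v) = 21 + v (D(v) = v + 21 = 21 + v)
-3323 + D(I) = -3323 + (21 + ½) = -3323 + 43/2 = -6603/2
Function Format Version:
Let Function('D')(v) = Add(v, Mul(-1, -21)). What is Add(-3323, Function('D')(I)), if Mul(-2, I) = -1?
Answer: Rational(-6603, 2) ≈ -3301.5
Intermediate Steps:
I = Rational(1, 2) (I = Mul(Rational(-1, 2), -1) = Rational(1, 2) ≈ 0.50000)
Function('D')(v) = Add(21, v) (Function('D')(v) = Add(v, 21) = Add(21, v))
Add(-3323, Function('D')(I)) = Add(-3323, Add(21, Rational(1, 2))) = Add(-3323, Rational(43, 2)) = Rational(-6603, 2)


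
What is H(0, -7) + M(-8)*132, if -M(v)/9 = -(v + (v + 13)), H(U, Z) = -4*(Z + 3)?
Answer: -3548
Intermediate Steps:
H(U, Z) = -12 - 4*Z (H(U, Z) = -4*(3 + Z) = -12 - 4*Z)
M(v) = 117 + 18*v (M(v) = -(-9)*(v + (v + 13)) = -(-9)*(v + (13 + v)) = -(-9)*(13 + 2*v) = -9*(-13 - 2*v) = 117 + 18*v)
H(0, -7) + M(-8)*132 = (-12 - 4*(-7)) + (117 + 18*(-8))*132 = (-12 + 28) + (117 - 144)*132 = 16 - 27*132 = 16 - 3564 = -3548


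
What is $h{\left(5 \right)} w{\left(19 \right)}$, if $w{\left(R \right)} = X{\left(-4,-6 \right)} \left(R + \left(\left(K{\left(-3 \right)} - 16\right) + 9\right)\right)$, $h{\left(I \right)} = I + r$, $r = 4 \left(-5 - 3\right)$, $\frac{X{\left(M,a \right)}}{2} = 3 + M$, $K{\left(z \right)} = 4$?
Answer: $864$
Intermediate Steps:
$X{\left(M,a \right)} = 6 + 2 M$ ($X{\left(M,a \right)} = 2 \left(3 + M\right) = 6 + 2 M$)
$r = -32$ ($r = 4 \left(-8\right) = -32$)
$h{\left(I \right)} = -32 + I$ ($h{\left(I \right)} = I - 32 = -32 + I$)
$w{\left(R \right)} = 6 - 2 R$ ($w{\left(R \right)} = \left(6 + 2 \left(-4\right)\right) \left(R + \left(\left(4 - 16\right) + 9\right)\right) = \left(6 - 8\right) \left(R + \left(-12 + 9\right)\right) = - 2 \left(R - 3\right) = - 2 \left(-3 + R\right) = 6 - 2 R$)
$h{\left(5 \right)} w{\left(19 \right)} = \left(-32 + 5\right) \left(6 - 38\right) = - 27 \left(6 - 38\right) = \left(-27\right) \left(-32\right) = 864$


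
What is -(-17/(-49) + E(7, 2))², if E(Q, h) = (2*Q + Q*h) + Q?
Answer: -2999824/2401 ≈ -1249.4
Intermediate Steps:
E(Q, h) = 3*Q + Q*h
-(-17/(-49) + E(7, 2))² = -(-17/(-49) + 7*(3 + 2))² = -(-17*(-1/49) + 7*5)² = -(17/49 + 35)² = -(1732/49)² = -1*2999824/2401 = -2999824/2401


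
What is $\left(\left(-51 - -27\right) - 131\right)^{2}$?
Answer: $24025$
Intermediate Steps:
$\left(\left(-51 - -27\right) - 131\right)^{2} = \left(\left(-51 + 27\right) - 131\right)^{2} = \left(-24 - 131\right)^{2} = \left(-155\right)^{2} = 24025$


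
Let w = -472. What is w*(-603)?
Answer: 284616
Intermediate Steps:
w*(-603) = -472*(-603) = 284616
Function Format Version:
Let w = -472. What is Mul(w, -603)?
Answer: 284616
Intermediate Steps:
Mul(w, -603) = Mul(-472, -603) = 284616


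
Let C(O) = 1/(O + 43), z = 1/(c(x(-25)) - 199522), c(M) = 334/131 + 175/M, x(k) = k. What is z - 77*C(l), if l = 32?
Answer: -134175542/130689825 ≈ -1.0267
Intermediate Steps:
c(M) = 334/131 + 175/M (c(M) = 334*(1/131) + 175/M = 334/131 + 175/M)
z = -131/26137965 (z = 1/((334/131 + 175/(-25)) - 199522) = 1/((334/131 + 175*(-1/25)) - 199522) = 1/((334/131 - 7) - 199522) = 1/(-583/131 - 199522) = 1/(-26137965/131) = -131/26137965 ≈ -5.0119e-6)
C(O) = 1/(43 + O)
z - 77*C(l) = -131/26137965 - 77/(43 + 32) = -131/26137965 - 77/75 = -134175542/130689825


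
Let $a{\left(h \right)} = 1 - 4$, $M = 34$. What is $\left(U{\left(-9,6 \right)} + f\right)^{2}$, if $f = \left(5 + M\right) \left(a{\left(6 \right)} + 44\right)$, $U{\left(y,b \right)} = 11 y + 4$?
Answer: $2262016$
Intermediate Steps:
$U{\left(y,b \right)} = 4 + 11 y$
$a{\left(h \right)} = -3$
$f = 1599$ ($f = \left(5 + 34\right) \left(-3 + 44\right) = 39 \cdot 41 = 1599$)
$\left(U{\left(-9,6 \right)} + f\right)^{2} = \left(\left(4 + 11 \left(-9\right)\right) + 1599\right)^{2} = \left(\left(4 - 99\right) + 1599\right)^{2} = \left(-95 + 1599\right)^{2} = 1504^{2} = 2262016$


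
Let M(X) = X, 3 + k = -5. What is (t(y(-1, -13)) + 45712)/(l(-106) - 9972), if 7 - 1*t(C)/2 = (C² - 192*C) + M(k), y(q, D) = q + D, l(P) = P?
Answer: -19987/5039 ≈ -3.9665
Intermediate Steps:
k = -8 (k = -3 - 5 = -8)
y(q, D) = D + q
t(C) = 30 - 2*C² + 384*C (t(C) = 14 - 2*((C² - 192*C) - 8) = 14 - 2*(-8 + C² - 192*C) = 14 + (16 - 2*C² + 384*C) = 30 - 2*C² + 384*C)
(t(y(-1, -13)) + 45712)/(l(-106) - 9972) = ((30 - 2*(-13 - 1)² + 384*(-13 - 1)) + 45712)/(-106 - 9972) = ((30 - 2*(-14)² + 384*(-14)) + 45712)/(-10078) = ((30 - 2*196 - 5376) + 45712)*(-1/10078) = ((30 - 392 - 5376) + 45712)*(-1/10078) = (-5738 + 45712)*(-1/10078) = 39974*(-1/10078) = -19987/5039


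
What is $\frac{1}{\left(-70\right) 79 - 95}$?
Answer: $- \frac{1}{5625} \approx -0.00017778$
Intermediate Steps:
$\frac{1}{\left(-70\right) 79 - 95} = \frac{1}{-5530 - 95} = \frac{1}{-5625} = - \frac{1}{5625}$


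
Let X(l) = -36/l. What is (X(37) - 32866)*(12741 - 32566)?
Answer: 24108746350/37 ≈ 6.5159e+8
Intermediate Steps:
(X(37) - 32866)*(12741 - 32566) = (-36/37 - 32866)*(12741 - 32566) = (-36*1/37 - 32866)*(-19825) = (-36/37 - 32866)*(-19825) = -1216078/37*(-19825) = 24108746350/37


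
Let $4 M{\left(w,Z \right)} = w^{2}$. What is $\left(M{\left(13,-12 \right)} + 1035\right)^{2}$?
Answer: $\frac{18567481}{16} \approx 1.1605 \cdot 10^{6}$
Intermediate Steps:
$M{\left(w,Z \right)} = \frac{w^{2}}{4}$
$\left(M{\left(13,-12 \right)} + 1035\right)^{2} = \left(\frac{13^{2}}{4} + 1035\right)^{2} = \left(\frac{1}{4} \cdot 169 + 1035\right)^{2} = \left(\frac{169}{4} + 1035\right)^{2} = \left(\frac{4309}{4}\right)^{2} = \frac{18567481}{16}$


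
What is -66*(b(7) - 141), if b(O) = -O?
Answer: 9768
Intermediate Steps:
-66*(b(7) - 141) = -66*(-1*7 - 141) = -66*(-7 - 141) = -66*(-148) = 9768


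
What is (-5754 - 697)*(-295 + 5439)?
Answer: -33183944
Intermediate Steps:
(-5754 - 697)*(-295 + 5439) = -6451*5144 = -33183944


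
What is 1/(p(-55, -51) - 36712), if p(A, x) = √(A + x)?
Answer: -18356/673885525 - I*√106/1347771050 ≈ -2.7239e-5 - 7.639e-9*I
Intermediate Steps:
1/(p(-55, -51) - 36712) = 1/(√(-55 - 51) - 36712) = 1/(√(-106) - 36712) = 1/(I*√106 - 36712) = 1/(-36712 + I*√106)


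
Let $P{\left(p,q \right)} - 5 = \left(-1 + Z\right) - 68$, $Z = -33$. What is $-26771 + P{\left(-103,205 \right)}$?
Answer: $-26868$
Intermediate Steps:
$P{\left(p,q \right)} = -97$ ($P{\left(p,q \right)} = 5 - 102 = -97$)
$-26771 + P{\left(-103,205 \right)} = -26771 - 97 = -26868$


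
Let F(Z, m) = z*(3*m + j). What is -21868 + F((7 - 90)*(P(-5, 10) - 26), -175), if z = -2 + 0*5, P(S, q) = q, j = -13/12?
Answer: -124895/6 ≈ -20816.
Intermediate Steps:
j = -13/12 (j = -13*1/12 = -13/12 ≈ -1.0833)
z = -2 (z = -2 + 0 = -2)
F(Z, m) = 13/6 - 6*m (F(Z, m) = -2*(3*m - 13/12) = -2*(-13/12 + 3*m) = 13/6 - 6*m)
-21868 + F((7 - 90)*(P(-5, 10) - 26), -175) = -21868 + (13/6 - 6*(-175)) = -21868 + (13/6 + 1050) = -21868 + 6313/6 = -124895/6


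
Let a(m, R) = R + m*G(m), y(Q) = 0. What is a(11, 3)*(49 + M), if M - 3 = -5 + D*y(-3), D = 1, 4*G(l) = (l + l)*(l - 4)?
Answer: 40091/2 ≈ 20046.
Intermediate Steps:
G(l) = l*(-4 + l)/2 (G(l) = ((l + l)*(l - 4))/4 = ((2*l)*(-4 + l))/4 = (2*l*(-4 + l))/4 = l*(-4 + l)/2)
M = -2 (M = 3 + (-5 + 1*0) = 3 + (-5 + 0) = 3 - 5 = -2)
a(m, R) = R + m²*(-4 + m)/2 (a(m, R) = R + m*(m*(-4 + m)/2) = R + m²*(-4 + m)/2)
a(11, 3)*(49 + M) = (3 + (½)*11²*(-4 + 11))*(49 - 2) = (3 + (½)*121*7)*47 = (3 + 847/2)*47 = (853/2)*47 = 40091/2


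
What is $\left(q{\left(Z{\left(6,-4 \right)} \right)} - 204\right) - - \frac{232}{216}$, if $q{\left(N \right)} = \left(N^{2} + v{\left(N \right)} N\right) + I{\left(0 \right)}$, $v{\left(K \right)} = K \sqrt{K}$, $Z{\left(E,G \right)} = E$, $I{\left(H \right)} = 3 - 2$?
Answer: $- \frac{4480}{27} + 36 \sqrt{6} \approx -77.744$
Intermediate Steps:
$I{\left(H \right)} = 1$ ($I{\left(H \right)} = 3 - 2 = 1$)
$v{\left(K \right)} = K^{\frac{3}{2}}$
$q{\left(N \right)} = 1 + N^{2} + N^{\frac{5}{2}}$ ($q{\left(N \right)} = \left(N^{2} + N^{\frac{3}{2}} N\right) + 1 = \left(N^{2} + N^{\frac{5}{2}}\right) + 1 = 1 + N^{2} + N^{\frac{5}{2}}$)
$\left(q{\left(Z{\left(6,-4 \right)} \right)} - 204\right) - - \frac{232}{216} = \left(\left(1 + 6^{2} + 6^{\frac{5}{2}}\right) - 204\right) - - \frac{232}{216} = \left(\left(1 + 36 + 36 \sqrt{6}\right) - 204\right) - \left(-232\right) \frac{1}{216} = \left(\left(37 + 36 \sqrt{6}\right) - 204\right) - - \frac{29}{27} = \left(-167 + 36 \sqrt{6}\right) + \frac{29}{27} = - \frac{4480}{27} + 36 \sqrt{6}$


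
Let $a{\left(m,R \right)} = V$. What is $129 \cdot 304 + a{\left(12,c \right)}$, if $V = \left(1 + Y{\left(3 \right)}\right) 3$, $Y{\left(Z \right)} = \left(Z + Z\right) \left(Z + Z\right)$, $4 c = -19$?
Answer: $39327$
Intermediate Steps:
$c = - \frac{19}{4}$ ($c = \frac{1}{4} \left(-19\right) = - \frac{19}{4} \approx -4.75$)
$Y{\left(Z \right)} = 4 Z^{2}$ ($Y{\left(Z \right)} = 2 Z 2 Z = 4 Z^{2}$)
$V = 111$ ($V = \left(1 + 4 \cdot 3^{2}\right) 3 = \left(1 + 4 \cdot 9\right) 3 = \left(1 + 36\right) 3 = 37 \cdot 3 = 111$)
$a{\left(m,R \right)} = 111$
$129 \cdot 304 + a{\left(12,c \right)} = 129 \cdot 304 + 111 = 39216 + 111 = 39327$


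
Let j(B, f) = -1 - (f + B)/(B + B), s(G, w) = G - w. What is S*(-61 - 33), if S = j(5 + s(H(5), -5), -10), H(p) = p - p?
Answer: 94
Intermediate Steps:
H(p) = 0
j(B, f) = -1 - (B + f)/(2*B)
S = -1 (S = (-1*(-10) - 3*(5 + (0 - 1*(-5))))/(2*(5 + (0 - 1*(-5)))) = (10 - 3*(5 + (0 + 5)))/(2*(5 + (0 + 5))) = (10 - 3*(5 + 5))/(2*(5 + 5)) = (½)*(10 - 3*10)/10 = (½)*(⅒)*(10 - 30) = (½)*(⅒)*(-20) = -1)
S*(-61 - 33) = -(-61 - 33) = -1*(-94) = 94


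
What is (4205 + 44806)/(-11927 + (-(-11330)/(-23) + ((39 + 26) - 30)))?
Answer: -1127253/284846 ≈ -3.9574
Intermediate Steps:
(4205 + 44806)/(-11927 + (-(-11330)/(-23) + ((39 + 26) - 30))) = 49011/(-11927 + (-(-11330)*(-1)/23 + (65 - 30))) = 49011/(-11927 + (-110*103/23 + 35)) = 49011/(-11927 + (-11330/23 + 35)) = 49011/(-11927 - 10525/23) = 49011/(-284846/23) = 49011*(-23/284846) = -1127253/284846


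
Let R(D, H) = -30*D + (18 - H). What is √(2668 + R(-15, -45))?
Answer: √3181 ≈ 56.400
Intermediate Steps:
R(D, H) = 18 - H - 30*D
√(2668 + R(-15, -45)) = √(2668 + (18 - 1*(-45) - 30*(-15))) = √(2668 + (18 + 45 + 450)) = √(2668 + 513) = √3181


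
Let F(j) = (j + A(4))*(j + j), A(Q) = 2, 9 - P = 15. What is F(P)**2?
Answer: 2304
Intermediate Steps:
P = -6 (P = 9 - 1*15 = 9 - 15 = -6)
F(j) = 2*j*(2 + j) (F(j) = (j + 2)*(j + j) = (2 + j)*(2*j) = 2*j*(2 + j))
F(P)**2 = (2*(-6)*(2 - 6))**2 = (2*(-6)*(-4))**2 = 48**2 = 2304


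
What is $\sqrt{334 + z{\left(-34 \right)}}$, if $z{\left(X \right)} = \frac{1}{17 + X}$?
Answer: $\frac{\sqrt{96509}}{17} \approx 18.274$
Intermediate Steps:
$\sqrt{334 + z{\left(-34 \right)}} = \sqrt{334 + \frac{1}{17 - 34}} = \sqrt{334 + \frac{1}{-17}} = \sqrt{334 - \frac{1}{17}} = \sqrt{\frac{5677}{17}} = \frac{\sqrt{96509}}{17}$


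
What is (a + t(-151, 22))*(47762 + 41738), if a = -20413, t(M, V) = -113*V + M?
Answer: -2062975000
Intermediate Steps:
t(M, V) = M - 113*V
(a + t(-151, 22))*(47762 + 41738) = (-20413 + (-151 - 113*22))*(47762 + 41738) = (-20413 + (-151 - 2486))*89500 = (-20413 - 2637)*89500 = -23050*89500 = -2062975000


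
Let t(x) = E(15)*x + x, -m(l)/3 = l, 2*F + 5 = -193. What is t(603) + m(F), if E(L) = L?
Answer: 9945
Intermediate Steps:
F = -99 (F = -5/2 + (1/2)*(-193) = -5/2 - 193/2 = -99)
m(l) = -3*l
t(x) = 16*x (t(x) = 15*x + x = 16*x)
t(603) + m(F) = 16*603 - 3*(-99) = 9648 + 297 = 9945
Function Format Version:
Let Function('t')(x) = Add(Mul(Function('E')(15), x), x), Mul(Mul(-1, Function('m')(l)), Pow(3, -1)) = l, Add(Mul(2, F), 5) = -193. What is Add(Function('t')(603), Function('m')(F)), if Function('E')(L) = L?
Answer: 9945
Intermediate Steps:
F = -99 (F = Add(Rational(-5, 2), Mul(Rational(1, 2), -193)) = Add(Rational(-5, 2), Rational(-193, 2)) = -99)
Function('m')(l) = Mul(-3, l)
Function('t')(x) = Mul(16, x) (Function('t')(x) = Add(Mul(15, x), x) = Mul(16, x))
Add(Function('t')(603), Function('m')(F)) = Add(Mul(16, 603), Mul(-3, -99)) = Add(9648, 297) = 9945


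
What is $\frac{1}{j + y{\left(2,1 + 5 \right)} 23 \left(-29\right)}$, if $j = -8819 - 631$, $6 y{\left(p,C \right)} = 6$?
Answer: $- \frac{1}{10117} \approx -9.8843 \cdot 10^{-5}$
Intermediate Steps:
$y{\left(p,C \right)} = 1$ ($y{\left(p,C \right)} = \frac{1}{6} \cdot 6 = 1$)
$j = -9450$ ($j = -8819 - 631 = -9450$)
$\frac{1}{j + y{\left(2,1 + 5 \right)} 23 \left(-29\right)} = \frac{1}{-9450 + 1 \cdot 23 \left(-29\right)} = \frac{1}{-9450 + 23 \left(-29\right)} = \frac{1}{-9450 - 667} = \frac{1}{-10117} = - \frac{1}{10117}$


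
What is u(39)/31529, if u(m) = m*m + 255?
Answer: 1776/31529 ≈ 0.056329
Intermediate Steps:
u(m) = 255 + m² (u(m) = m² + 255 = 255 + m²)
u(39)/31529 = (255 + 39²)/31529 = (255 + 1521)*(1/31529) = 1776*(1/31529) = 1776/31529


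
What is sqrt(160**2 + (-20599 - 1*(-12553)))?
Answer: sqrt(17554) ≈ 132.49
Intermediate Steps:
sqrt(160**2 + (-20599 - 1*(-12553))) = sqrt(25600 + (-20599 + 12553)) = sqrt(25600 - 8046) = sqrt(17554)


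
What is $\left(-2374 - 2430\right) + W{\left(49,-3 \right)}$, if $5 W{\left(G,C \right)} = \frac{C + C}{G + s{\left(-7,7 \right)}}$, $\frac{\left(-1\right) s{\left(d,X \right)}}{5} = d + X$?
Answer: $- \frac{1176986}{245} \approx -4804.0$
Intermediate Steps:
$s{\left(d,X \right)} = - 5 X - 5 d$ ($s{\left(d,X \right)} = - 5 \left(d + X\right) = - 5 \left(X + d\right) = - 5 X - 5 d$)
$W{\left(G,C \right)} = \frac{2 C}{5 G}$ ($W{\left(G,C \right)} = \frac{\left(C + C\right) \frac{1}{G - 0}}{5} = \frac{2 C \frac{1}{G + \left(-35 + 35\right)}}{5} = \frac{2 C \frac{1}{G + 0}}{5} = \frac{2 C \frac{1}{G}}{5} = \frac{2 C}{5 G}$)
$\left(-2374 - 2430\right) + W{\left(49,-3 \right)} = \left(-2374 - 2430\right) + \frac{2}{5} \left(-3\right) \frac{1}{49} = -4804 + \frac{2}{5} \left(-3\right) \frac{1}{49} = -4804 - \frac{6}{245} = - \frac{1176986}{245}$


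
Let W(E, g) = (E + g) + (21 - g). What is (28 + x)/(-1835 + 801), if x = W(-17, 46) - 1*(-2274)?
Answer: -1153/517 ≈ -2.2302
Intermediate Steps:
W(E, g) = 21 + E
x = 2278 (x = (21 - 17) - 1*(-2274) = 4 + 2274 = 2278)
(28 + x)/(-1835 + 801) = (28 + 2278)/(-1835 + 801) = 2306/(-1034) = 2306*(-1/1034) = -1153/517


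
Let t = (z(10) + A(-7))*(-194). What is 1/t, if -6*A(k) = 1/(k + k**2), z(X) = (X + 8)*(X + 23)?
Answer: -126/14519639 ≈ -8.6779e-6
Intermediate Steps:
z(X) = (8 + X)*(23 + X)
A(k) = -1/(6*(k + k**2))
t = -14519639/126 (t = ((184 + 10**2 + 31*10) - 1/6/(-7*(1 - 7)))*(-194) = ((184 + 100 + 310) - 1/6*(-1/7)/(-6))*(-194) = (594 - 1/6*(-1/7)*(-1/6))*(-194) = (594 - 1/252)*(-194) = (149687/252)*(-194) = -14519639/126 ≈ -1.1524e+5)
1/t = 1/(-14519639/126) = -126/14519639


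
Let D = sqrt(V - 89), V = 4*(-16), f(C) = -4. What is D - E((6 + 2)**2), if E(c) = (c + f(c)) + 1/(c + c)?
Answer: -7681/128 + 3*I*sqrt(17) ≈ -60.008 + 12.369*I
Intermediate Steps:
V = -64
E(c) = -4 + c + 1/(2*c) (E(c) = (c - 4) + 1/(c + c) = (-4 + c) + 1/(2*c) = -4 + c + 1/(2*c))
D = 3*I*sqrt(17) (D = sqrt(-64 - 89) = sqrt(-153) = 3*I*sqrt(17) ≈ 12.369*I)
D - E((6 + 2)**2) = 3*I*sqrt(17) - (-4 + (6 + 2)**2 + 1/(2*((6 + 2)**2))) = 3*I*sqrt(17) - (-4 + 8**2 + 1/(2*(8**2))) = 3*I*sqrt(17) - (-4 + 64 + (1/2)/64) = 3*I*sqrt(17) - (-4 + 64 + (1/2)*(1/64)) = 3*I*sqrt(17) - (-4 + 64 + 1/128) = 3*I*sqrt(17) - 1*7681/128 = 3*I*sqrt(17) - 7681/128 = -7681/128 + 3*I*sqrt(17)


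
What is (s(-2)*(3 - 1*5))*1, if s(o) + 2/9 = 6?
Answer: -104/9 ≈ -11.556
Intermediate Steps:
s(o) = 52/9 (s(o) = -2/9 + 6 = 52/9)
(s(-2)*(3 - 1*5))*1 = (52*(3 - 1*5)/9)*1 = (52*(3 - 5)/9)*1 = ((52/9)*(-2))*1 = -104/9*1 = -104/9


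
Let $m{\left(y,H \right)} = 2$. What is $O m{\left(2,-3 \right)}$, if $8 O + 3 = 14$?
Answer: $\frac{11}{4} \approx 2.75$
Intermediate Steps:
$O = \frac{11}{8}$ ($O = - \frac{3}{8} + \frac{1}{8} \cdot 14 = - \frac{3}{8} + \frac{7}{4} = \frac{11}{8} \approx 1.375$)
$O m{\left(2,-3 \right)} = \frac{11}{8} \cdot 2 = \frac{11}{4}$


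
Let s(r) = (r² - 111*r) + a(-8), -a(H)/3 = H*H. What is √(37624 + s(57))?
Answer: √34354 ≈ 185.35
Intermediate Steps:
a(H) = -3*H² (a(H) = -3*H*H = -3*H²)
s(r) = -192 + r² - 111*r (s(r) = (r² - 111*r) - 3*(-8)² = (r² - 111*r) - 3*64 = (r² - 111*r) - 192 = -192 + r² - 111*r)
√(37624 + s(57)) = √(37624 + (-192 + 57² - 111*57)) = √(37624 + (-192 + 3249 - 6327)) = √(37624 - 3270) = √34354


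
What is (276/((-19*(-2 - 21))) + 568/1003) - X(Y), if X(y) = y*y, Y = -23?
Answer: -10058325/19057 ≈ -527.80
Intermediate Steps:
X(y) = y²
(276/((-19*(-2 - 21))) + 568/1003) - X(Y) = (276/((-19*(-2 - 21))) + 568/1003) - 1*(-23)² = (276/((-19*(-23))) + 568*(1/1003)) - 1*529 = (276/437 + 568/1003) - 529 = (276*(1/437) + 568/1003) - 529 = (12/19 + 568/1003) - 529 = 22828/19057 - 529 = -10058325/19057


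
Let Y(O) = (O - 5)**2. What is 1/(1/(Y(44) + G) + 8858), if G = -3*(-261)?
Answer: 2304/20408833 ≈ 0.00011289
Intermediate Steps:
G = 783
Y(O) = (-5 + O)**2
1/(1/(Y(44) + G) + 8858) = 1/(1/((-5 + 44)**2 + 783) + 8858) = 1/(1/(39**2 + 783) + 8858) = 1/(1/(1521 + 783) + 8858) = 1/(1/2304 + 8858) = 1/(20408833/2304) = 2304/20408833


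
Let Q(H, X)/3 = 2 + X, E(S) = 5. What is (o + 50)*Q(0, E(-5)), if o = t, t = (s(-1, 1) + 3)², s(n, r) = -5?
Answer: 1134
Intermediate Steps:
Q(H, X) = 6 + 3*X (Q(H, X) = 3*(2 + X) = 6 + 3*X)
t = 4 (t = (-5 + 3)² = (-2)² = 4)
o = 4
(o + 50)*Q(0, E(-5)) = (4 + 50)*(6 + 3*5) = 54*(6 + 15) = 54*21 = 1134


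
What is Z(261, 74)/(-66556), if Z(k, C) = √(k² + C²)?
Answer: -√73597/66556 ≈ -0.0040761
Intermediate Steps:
Z(k, C) = √(C² + k²)
Z(261, 74)/(-66556) = √(74² + 261²)/(-66556) = √(5476 + 68121)*(-1/66556) = √73597*(-1/66556) = -√73597/66556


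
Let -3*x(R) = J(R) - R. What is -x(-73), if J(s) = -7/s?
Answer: 5336/219 ≈ 24.365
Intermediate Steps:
x(R) = R/3 + 7/(3*R) (x(R) = -(-7/R - R)/3 = -(-R - 7/R)/3 = R/3 + 7/(3*R))
-x(-73) = -(7 + (-73)²)/(3*(-73)) = -(-1)*(7 + 5329)/(3*73) = -(-1)*5336/(3*73) = -1*(-5336/219) = 5336/219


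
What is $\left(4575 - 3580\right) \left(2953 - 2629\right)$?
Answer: $322380$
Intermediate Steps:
$\left(4575 - 3580\right) \left(2953 - 2629\right) = 995 \left(2953 - 2629\right) = 995 \cdot 324 = 322380$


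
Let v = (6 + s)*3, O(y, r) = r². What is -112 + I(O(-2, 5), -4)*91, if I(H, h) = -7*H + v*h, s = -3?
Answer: -19313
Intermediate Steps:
v = 9 (v = (6 - 3)*3 = 3*3 = 9)
I(H, h) = -7*H + 9*h
-112 + I(O(-2, 5), -4)*91 = -112 + (-7*5² + 9*(-4))*91 = -112 + (-7*25 - 36)*91 = -112 + (-175 - 36)*91 = -112 - 211*91 = -112 - 19201 = -19313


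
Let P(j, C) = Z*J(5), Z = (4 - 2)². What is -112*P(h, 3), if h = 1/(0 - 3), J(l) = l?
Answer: -2240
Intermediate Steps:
Z = 4 (Z = 2² = 4)
h = -⅓ (h = 1/(-3) = -⅓ ≈ -0.33333)
P(j, C) = 20 (P(j, C) = 4*5 = 20)
-112*P(h, 3) = -112*20 = -2240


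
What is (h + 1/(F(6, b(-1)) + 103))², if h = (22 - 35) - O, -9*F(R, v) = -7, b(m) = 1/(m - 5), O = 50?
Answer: 3461321889/872356 ≈ 3967.8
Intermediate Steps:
b(m) = 1/(-5 + m)
F(R, v) = 7/9 (F(R, v) = -⅑*(-7) = 7/9)
h = -63 (h = (22 - 35) - 1*50 = -13 - 50 = -63)
(h + 1/(F(6, b(-1)) + 103))² = (-63 + 1/(7/9 + 103))² = (-63 + 1/(934/9))² = (-63 + 9/934)² = (-58833/934)² = 3461321889/872356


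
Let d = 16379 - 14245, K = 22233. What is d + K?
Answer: 24367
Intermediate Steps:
d = 2134
d + K = 2134 + 22233 = 24367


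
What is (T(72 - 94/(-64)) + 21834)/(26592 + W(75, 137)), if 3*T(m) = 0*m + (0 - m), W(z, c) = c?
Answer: 2093713/2565984 ≈ 0.81595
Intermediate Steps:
T(m) = -m/3 (T(m) = (0*m + (0 - m))/3 = (0 - m)/3 = (-m)/3 = -m/3)
(T(72 - 94/(-64)) + 21834)/(26592 + W(75, 137)) = (-(72 - 94/(-64))/3 + 21834)/(26592 + 137) = (-(72 - 94*(-1)/64)/3 + 21834)/26729 = (-(72 - 1*(-47/32))/3 + 21834)*(1/26729) = (-(72 + 47/32)/3 + 21834)*(1/26729) = (-⅓*2351/32 + 21834)*(1/26729) = (-2351/96 + 21834)*(1/26729) = (2093713/96)*(1/26729) = 2093713/2565984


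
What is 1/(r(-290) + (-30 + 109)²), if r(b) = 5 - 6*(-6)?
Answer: 1/6282 ≈ 0.00015918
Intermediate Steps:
r(b) = 41 (r(b) = 5 + 36 = 41)
1/(r(-290) + (-30 + 109)²) = 1/(41 + (-30 + 109)²) = 1/(41 + 79²) = 1/(41 + 6241) = 1/6282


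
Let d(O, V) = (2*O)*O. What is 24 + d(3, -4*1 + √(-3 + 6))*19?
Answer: 366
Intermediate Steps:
d(O, V) = 2*O²
24 + d(3, -4*1 + √(-3 + 6))*19 = 24 + (2*3²)*19 = 24 + (2*9)*19 = 24 + 18*19 = 24 + 342 = 366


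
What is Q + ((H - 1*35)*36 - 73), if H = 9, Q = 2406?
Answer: 1397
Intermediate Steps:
Q + ((H - 1*35)*36 - 73) = 2406 + ((9 - 1*35)*36 - 73) = 2406 + ((9 - 35)*36 - 73) = 2406 + (-26*36 - 73) = 2406 + (-936 - 73) = 2406 - 1009 = 1397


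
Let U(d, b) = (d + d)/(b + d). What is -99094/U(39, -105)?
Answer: 1090034/13 ≈ 83849.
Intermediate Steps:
U(d, b) = 2*d/(b + d) (U(d, b) = (2*d)/(b + d) = 2*d/(b + d))
-99094/U(39, -105) = -99094/(2*39/(-105 + 39)) = -99094/(2*39/(-66)) = -99094/(2*39*(-1/66)) = -99094/(-13/11) = -99094*(-11/13) = 1090034/13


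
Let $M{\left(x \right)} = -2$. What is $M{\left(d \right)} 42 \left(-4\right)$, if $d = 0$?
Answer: $336$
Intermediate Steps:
$M{\left(d \right)} 42 \left(-4\right) = \left(-2\right) 42 \left(-4\right) = \left(-84\right) \left(-4\right) = 336$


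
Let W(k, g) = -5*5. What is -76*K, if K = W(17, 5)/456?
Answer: 25/6 ≈ 4.1667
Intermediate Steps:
W(k, g) = -25
K = -25/456 ≈ -0.054825
-76*K = -76*(-25/456) = 25/6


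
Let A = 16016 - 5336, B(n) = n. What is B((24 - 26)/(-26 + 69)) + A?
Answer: 459238/43 ≈ 10680.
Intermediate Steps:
A = 10680
B((24 - 26)/(-26 + 69)) + A = (24 - 26)/(-26 + 69) + 10680 = -2/43 + 10680 = 459238/43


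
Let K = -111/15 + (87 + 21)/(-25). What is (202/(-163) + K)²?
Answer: 2788790481/16605625 ≈ 167.94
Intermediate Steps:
K = -293/25 (K = -111*1/15 + 108*(-1/25) = -37/5 - 108/25 = -293/25 ≈ -11.720)
(202/(-163) + K)² = (202/(-163) - 293/25)² = (202*(-1/163) - 293/25)² = (-202/163 - 293/25)² = (-52809/4075)² = 2788790481/16605625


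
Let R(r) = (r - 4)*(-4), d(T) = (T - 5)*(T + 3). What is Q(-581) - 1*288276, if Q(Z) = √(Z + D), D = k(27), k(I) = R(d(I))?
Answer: -288276 + I*√3205 ≈ -2.8828e+5 + 56.613*I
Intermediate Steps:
d(T) = (-5 + T)*(3 + T)
R(r) = 16 - 4*r (R(r) = (-4 + r)*(-4) = 16 - 4*r)
k(I) = 76 - 4*I² + 8*I (k(I) = 16 - 4*(-15 + I² - 2*I) = 16 + (60 - 4*I² + 8*I) = 76 - 4*I² + 8*I)
D = -2624 (D = 76 - 4*27² + 8*27 = 76 - 4*729 + 216 = 76 - 2916 + 216 = -2624)
Q(Z) = √(-2624 + Z) (Q(Z) = √(Z - 2624) = √(-2624 + Z))
Q(-581) - 1*288276 = √(-2624 - 581) - 1*288276 = √(-3205) - 288276 = I*√3205 - 288276 = -288276 + I*√3205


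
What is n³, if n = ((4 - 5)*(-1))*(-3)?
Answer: -27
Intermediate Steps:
n = -3 (n = -1*(-1)*(-3) = 1*(-3) = -3)
n³ = (-3)³ = -27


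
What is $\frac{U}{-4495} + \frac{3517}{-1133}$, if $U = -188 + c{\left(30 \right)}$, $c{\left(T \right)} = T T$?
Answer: $- \frac{16615611}{5092835} \approx -3.2625$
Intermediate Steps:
$c{\left(T \right)} = T^{2}$
$U = 712$ ($U = -188 + 30^{2} = -188 + 900 = 712$)
$\frac{U}{-4495} + \frac{3517}{-1133} = \frac{712}{-4495} + \frac{3517}{-1133} = 712 \left(- \frac{1}{4495}\right) + 3517 \left(- \frac{1}{1133}\right) = - \frac{712}{4495} - \frac{3517}{1133} = - \frac{16615611}{5092835}$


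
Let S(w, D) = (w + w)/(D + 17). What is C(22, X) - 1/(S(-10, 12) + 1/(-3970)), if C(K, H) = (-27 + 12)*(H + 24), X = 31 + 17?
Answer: -85668190/79429 ≈ -1078.6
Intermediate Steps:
X = 48
S(w, D) = 2*w/(17 + D) (S(w, D) = (2*w)/(17 + D) = 2*w/(17 + D))
C(K, H) = -360 - 15*H (C(K, H) = -15*(24 + H) = -360 - 15*H)
C(22, X) - 1/(S(-10, 12) + 1/(-3970)) = (-360 - 15*48) - 1/(2*(-10)/(17 + 12) + 1/(-3970)) = (-360 - 720) - 1/(2*(-10)/29 - 1/3970) = -1080 - 1/(2*(-10)*(1/29) - 1/3970) = -1080 - 1/(-20/29 - 1/3970) = -1080 - 1/(-79429/115130) = -1080 - 1*(-115130/79429) = -1080 + 115130/79429 = -85668190/79429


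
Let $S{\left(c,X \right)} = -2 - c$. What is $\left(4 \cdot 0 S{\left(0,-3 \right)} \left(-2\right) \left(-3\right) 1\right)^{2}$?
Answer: $0$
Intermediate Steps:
$\left(4 \cdot 0 S{\left(0,-3 \right)} \left(-2\right) \left(-3\right) 1\right)^{2} = \left(4 \cdot 0 \left(-2 - 0\right) \left(-2\right) \left(-3\right) 1\right)^{2} = \left(0 \left(-2 + 0\right) \left(-2\right) \left(-3\right) 1\right)^{2} = \left(0 \left(-2\right) \left(-2\right) \left(-3\right) 1\right)^{2} = \left(0 \cdot 4 \left(-3\right) 1\right)^{2} = \left(0 \left(-12\right) 1\right)^{2} = \left(0 \cdot 1\right)^{2} = 0^{2} = 0$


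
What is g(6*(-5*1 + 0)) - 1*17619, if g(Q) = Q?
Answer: -17649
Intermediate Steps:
g(6*(-5*1 + 0)) - 1*17619 = 6*(-5*1 + 0) - 1*17619 = 6*(-5 + 0) - 17619 = 6*(-5) - 17619 = -30 - 17619 = -17649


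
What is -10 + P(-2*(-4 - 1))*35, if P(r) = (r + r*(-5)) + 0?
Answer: -1410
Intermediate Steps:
P(r) = -4*r (P(r) = (r - 5*r) + 0 = -4*r + 0 = -4*r)
-10 + P(-2*(-4 - 1))*35 = -10 - (-8)*(-4 - 1)*35 = -10 - (-8)*(-5)*35 = -10 - 4*10*35 = -10 - 40*35 = -10 - 1400 = -1410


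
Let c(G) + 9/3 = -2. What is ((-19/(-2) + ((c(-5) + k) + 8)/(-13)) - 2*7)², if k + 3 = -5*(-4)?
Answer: 24649/676 ≈ 36.463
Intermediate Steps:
c(G) = -5 (c(G) = -3 - 2 = -5)
k = 17 (k = -3 - 5*(-4) = -3 + 20 = 17)
((-19/(-2) + ((c(-5) + k) + 8)/(-13)) - 2*7)² = ((-19/(-2) + ((-5 + 17) + 8)/(-13)) - 2*7)² = ((-19*(-½) + (12 + 8)*(-1/13)) - 14)² = ((19/2 + 20*(-1/13)) - 14)² = ((19/2 - 20/13) - 14)² = (207/26 - 14)² = (-157/26)² = 24649/676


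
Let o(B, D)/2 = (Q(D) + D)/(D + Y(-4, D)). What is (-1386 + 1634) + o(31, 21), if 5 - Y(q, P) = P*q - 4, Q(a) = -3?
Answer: 4718/19 ≈ 248.32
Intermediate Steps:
Y(q, P) = 9 - P*q (Y(q, P) = 5 - (P*q - 4) = 5 - (-4 + P*q) = 5 + (4 - P*q) = 9 - P*q)
o(B, D) = 2*(-3 + D)/(9 + 5*D) (o(B, D) = 2*((-3 + D)/(D + (9 - 1*D*(-4)))) = 2*((-3 + D)/(D + (9 + 4*D))) = 2*((-3 + D)/(9 + 5*D)) = 2*(-3 + D)/(9 + 5*D))
(-1386 + 1634) + o(31, 21) = (-1386 + 1634) + 2*(-3 + 21)/(9 + 5*21) = 248 + 2*18/(9 + 105) = 248 + 2*18/114 = 248 + 2*(1/114)*18 = 248 + 6/19 = 4718/19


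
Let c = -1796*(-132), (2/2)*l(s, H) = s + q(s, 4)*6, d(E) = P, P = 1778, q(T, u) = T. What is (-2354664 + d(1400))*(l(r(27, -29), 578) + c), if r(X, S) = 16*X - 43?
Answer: -564210298370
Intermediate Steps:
r(X, S) = -43 + 16*X
d(E) = 1778
l(s, H) = 7*s (l(s, H) = s + s*6 = s + 6*s = 7*s)
c = 237072
(-2354664 + d(1400))*(l(r(27, -29), 578) + c) = (-2354664 + 1778)*(7*(-43 + 16*27) + 237072) = -2352886*(7*(-43 + 432) + 237072) = -2352886*(7*389 + 237072) = -2352886*(2723 + 237072) = -2352886*239795 = -564210298370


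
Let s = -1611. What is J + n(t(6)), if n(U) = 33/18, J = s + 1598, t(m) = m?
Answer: -67/6 ≈ -11.167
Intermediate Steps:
J = -13 (J = -1611 + 1598 = -13)
n(U) = 11/6 (n(U) = 33*(1/18) = 11/6)
J + n(t(6)) = -13 + 11/6 = -67/6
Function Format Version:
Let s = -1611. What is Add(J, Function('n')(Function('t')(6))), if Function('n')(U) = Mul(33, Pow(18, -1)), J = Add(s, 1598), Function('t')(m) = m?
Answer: Rational(-67, 6) ≈ -11.167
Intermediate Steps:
J = -13 (J = Add(-1611, 1598) = -13)
Function('n')(U) = Rational(11, 6) (Function('n')(U) = Mul(33, Rational(1, 18)) = Rational(11, 6))
Add(J, Function('n')(Function('t')(6))) = Add(-13, Rational(11, 6)) = Rational(-67, 6)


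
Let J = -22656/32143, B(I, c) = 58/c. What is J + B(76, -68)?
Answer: -1702451/1092862 ≈ -1.5578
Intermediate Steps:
J = -22656/32143 (J = -22656*1/32143 = -22656/32143 ≈ -0.70485)
J + B(76, -68) = -22656/32143 + 58/(-68) = -22656/32143 + 58*(-1/68) = -22656/32143 - 29/34 = -1702451/1092862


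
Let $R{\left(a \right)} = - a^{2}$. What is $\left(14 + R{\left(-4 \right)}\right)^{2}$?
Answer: $4$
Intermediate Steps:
$\left(14 + R{\left(-4 \right)}\right)^{2} = \left(14 - \left(-4\right)^{2}\right)^{2} = \left(14 - 16\right)^{2} = \left(-2\right)^{2} = 4$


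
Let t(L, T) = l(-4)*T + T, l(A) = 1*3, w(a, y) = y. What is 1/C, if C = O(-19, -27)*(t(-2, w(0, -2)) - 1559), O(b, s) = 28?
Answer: -1/43876 ≈ -2.2792e-5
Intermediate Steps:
l(A) = 3
t(L, T) = 4*T (t(L, T) = 3*T + T = 4*T)
C = -43876 (C = 28*(4*(-2) - 1559) = 28*(-8 - 1559) = 28*(-1567) = -43876)
1/C = 1/(-43876) = -1/43876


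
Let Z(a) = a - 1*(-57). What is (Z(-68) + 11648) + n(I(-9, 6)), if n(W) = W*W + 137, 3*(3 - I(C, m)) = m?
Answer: 11775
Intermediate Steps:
I(C, m) = 3 - m/3
n(W) = 137 + W**2 (n(W) = W**2 + 137 = 137 + W**2)
Z(a) = 57 + a (Z(a) = a + 57 = 57 + a)
(Z(-68) + 11648) + n(I(-9, 6)) = ((57 - 68) + 11648) + (137 + (3 - 1/3*6)**2) = (-11 + 11648) + (137 + (3 - 2)**2) = 11637 + (137 + 1**2) = 11637 + (137 + 1) = 11637 + 138 = 11775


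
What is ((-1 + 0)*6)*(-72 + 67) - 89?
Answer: -59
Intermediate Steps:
((-1 + 0)*6)*(-72 + 67) - 89 = -1*6*(-5) - 89 = -6*(-5) - 89 = 30 - 89 = -59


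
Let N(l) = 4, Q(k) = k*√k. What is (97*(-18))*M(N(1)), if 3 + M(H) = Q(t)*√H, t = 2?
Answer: 5238 - 6984*√2 ≈ -4638.9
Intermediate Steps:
Q(k) = k^(3/2)
M(H) = -3 + 2*√2*√H (M(H) = -3 + 2^(3/2)*√H = -3 + (2*√2)*√H = -3 + 2*√2*√H)
(97*(-18))*M(N(1)) = (97*(-18))*(-3 + 2*√2*√4) = -1746*(-3 + 2*√2*2) = -1746*(-3 + 4*√2) = 5238 - 6984*√2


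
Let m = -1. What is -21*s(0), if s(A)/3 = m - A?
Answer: 63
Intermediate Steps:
s(A) = -3 - 3*A (s(A) = 3*(-1 - A) = -3 - 3*A)
-21*s(0) = -21*(-3 - 3*0) = -21*(-3 + 0) = -21*(-3) = 63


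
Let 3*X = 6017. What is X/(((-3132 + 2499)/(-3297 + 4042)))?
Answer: -4482665/1899 ≈ -2360.5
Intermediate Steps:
X = 6017/3 (X = (1/3)*6017 = 6017/3 ≈ 2005.7)
X/(((-3132 + 2499)/(-3297 + 4042))) = 6017/(3*(((-3132 + 2499)/(-3297 + 4042)))) = 6017/(3*((-633/745))) = 6017/(3*((-633*1/745))) = 6017/(3*(-633/745)) = (6017/3)*(-745/633) = -4482665/1899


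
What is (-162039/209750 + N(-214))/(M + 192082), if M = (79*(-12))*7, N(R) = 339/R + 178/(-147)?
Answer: -5884922903/305907804053250 ≈ -1.9238e-5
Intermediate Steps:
N(R) = -178/147 + 339/R (N(R) = 339/R + 178*(-1/147) = 339/R - 178/147 = -178/147 + 339/R)
M = -6636 (M = -948*7 = -6636)
(-162039/209750 + N(-214))/(M + 192082) = (-162039/209750 + (-178/147 + 339/(-214)))/(-6636 + 192082) = (-162039*1/209750 + (-178/147 + 339*(-1/214)))/185446 = (-162039/209750 + (-178/147 - 339/214))*(1/185446) = (-162039/209750 - 87925/31458)*(1/185446) = -5884922903/1649578875*1/185446 = -5884922903/305907804053250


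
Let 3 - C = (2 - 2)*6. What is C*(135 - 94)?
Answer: 123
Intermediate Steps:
C = 3 (C = 3 - (2 - 2)*6 = 3 - 0*6 = 3 - 1*0 = 3 + 0 = 3)
C*(135 - 94) = 3*(135 - 94) = 3*41 = 123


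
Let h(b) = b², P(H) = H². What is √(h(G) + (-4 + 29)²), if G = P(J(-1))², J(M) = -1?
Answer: √626 ≈ 25.020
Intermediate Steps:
G = 1 (G = ((-1)²)² = 1² = 1)
√(h(G) + (-4 + 29)²) = √(1² + (-4 + 29)²) = √(1 + 25²) = √(1 + 625) = √626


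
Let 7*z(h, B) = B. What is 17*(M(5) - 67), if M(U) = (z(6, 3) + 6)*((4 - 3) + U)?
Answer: -3383/7 ≈ -483.29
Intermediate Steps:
z(h, B) = B/7
M(U) = 45/7 + 45*U/7 (M(U) = ((⅐)*3 + 6)*((4 - 3) + U) = (3/7 + 6)*(1 + U) = 45*(1 + U)/7 = 45/7 + 45*U/7)
17*(M(5) - 67) = 17*((45/7 + (45/7)*5) - 67) = 17*((45/7 + 225/7) - 67) = 17*(270/7 - 67) = 17*(-199/7) = -3383/7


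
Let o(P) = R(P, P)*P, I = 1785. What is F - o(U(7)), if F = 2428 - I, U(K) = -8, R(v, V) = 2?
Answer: 659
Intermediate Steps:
o(P) = 2*P
F = 643 (F = 2428 - 1*1785 = 2428 - 1785 = 643)
F - o(U(7)) = 643 - 2*(-8) = 643 - 1*(-16) = 643 + 16 = 659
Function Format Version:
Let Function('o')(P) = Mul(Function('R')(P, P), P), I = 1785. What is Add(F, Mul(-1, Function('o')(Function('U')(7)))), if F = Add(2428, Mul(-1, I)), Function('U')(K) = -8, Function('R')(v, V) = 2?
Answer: 659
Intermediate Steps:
Function('o')(P) = Mul(2, P)
F = 643 (F = Add(2428, Mul(-1, 1785)) = Add(2428, -1785) = 643)
Add(F, Mul(-1, Function('o')(Function('U')(7)))) = Add(643, Mul(-1, Mul(2, -8))) = Add(643, Mul(-1, -16)) = Add(643, 16) = 659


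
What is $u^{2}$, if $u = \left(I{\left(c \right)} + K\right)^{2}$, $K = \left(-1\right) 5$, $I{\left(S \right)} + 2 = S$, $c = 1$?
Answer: $1296$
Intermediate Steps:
$I{\left(S \right)} = -2 + S$
$K = -5$
$u = 36$ ($u = \left(\left(-2 + 1\right) - 5\right)^{2} = \left(-1 - 5\right)^{2} = \left(-6\right)^{2} = 36$)
$u^{2} = 36^{2} = 1296$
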